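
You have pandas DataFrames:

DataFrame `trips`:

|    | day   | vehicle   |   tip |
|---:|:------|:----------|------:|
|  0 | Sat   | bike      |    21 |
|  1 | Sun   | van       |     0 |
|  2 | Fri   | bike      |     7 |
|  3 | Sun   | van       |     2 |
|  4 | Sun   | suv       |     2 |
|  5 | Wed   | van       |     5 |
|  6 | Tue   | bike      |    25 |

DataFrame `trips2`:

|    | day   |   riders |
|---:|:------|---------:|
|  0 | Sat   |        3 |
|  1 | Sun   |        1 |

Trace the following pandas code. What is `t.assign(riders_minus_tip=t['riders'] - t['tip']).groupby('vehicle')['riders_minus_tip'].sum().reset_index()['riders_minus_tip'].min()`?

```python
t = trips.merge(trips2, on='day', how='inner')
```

merge on 'day' (how='inner') → 4 rows:
   day vehicle  tip  riders
0  Sat    bike   21       3
1  Sun     van    0       1
2  Sun     van    2       1
3  Sun     suv    2       1
add column riders_minus_tip = t['riders'] - t['tip']:
   day vehicle  tip  riders  riders_minus_tip
0  Sat    bike   21       3               -18
1  Sun     van    0       1                 1
2  Sun     van    2       1                -1
3  Sun     suv    2       1                -1
group by vehicle, sum of riders_minus_tip:
vehicle
bike   -18
suv     -1
van      0
Name: riders_minus_tip, dtype: int64
reset_index():
  vehicle  riders_minus_tip
0    bike               -18
1     suv                -1
2     van                 0

-18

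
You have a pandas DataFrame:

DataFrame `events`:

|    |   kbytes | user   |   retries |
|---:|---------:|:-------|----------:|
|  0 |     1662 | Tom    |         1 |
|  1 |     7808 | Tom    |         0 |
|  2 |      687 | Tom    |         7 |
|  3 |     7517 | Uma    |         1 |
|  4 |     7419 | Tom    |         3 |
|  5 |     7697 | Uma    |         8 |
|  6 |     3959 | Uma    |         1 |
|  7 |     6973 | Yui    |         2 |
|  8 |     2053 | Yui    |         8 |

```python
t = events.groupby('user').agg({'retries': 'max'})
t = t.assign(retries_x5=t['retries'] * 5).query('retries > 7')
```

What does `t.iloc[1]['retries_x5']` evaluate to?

40

group by user, max of retries:
      retries
user         
Tom         7
Uma         8
Yui         8
add column retries_x5 = t['retries'] * 5:
      retries  retries_x5
user                     
Tom         7          35
Uma         8          40
Yui         8          40
filter rows where retries > 7:
      retries  retries_x5
user                     
Uma         8          40
Yui         8          40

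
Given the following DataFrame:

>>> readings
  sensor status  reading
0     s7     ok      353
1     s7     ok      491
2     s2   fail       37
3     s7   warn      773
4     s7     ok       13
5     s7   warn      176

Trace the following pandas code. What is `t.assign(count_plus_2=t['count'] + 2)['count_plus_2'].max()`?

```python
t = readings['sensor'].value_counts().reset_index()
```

value_counts of sensor:
sensor
s7    5
s2    1
Name: count, dtype: int64
reset_index():
  sensor  count
0     s7      5
1     s2      1
add column count_plus_2 = t['count'] + 2:
  sensor  count  count_plus_2
0     s7      5             7
1     s2      1             3
max of column 'count_plus_2' → 7

7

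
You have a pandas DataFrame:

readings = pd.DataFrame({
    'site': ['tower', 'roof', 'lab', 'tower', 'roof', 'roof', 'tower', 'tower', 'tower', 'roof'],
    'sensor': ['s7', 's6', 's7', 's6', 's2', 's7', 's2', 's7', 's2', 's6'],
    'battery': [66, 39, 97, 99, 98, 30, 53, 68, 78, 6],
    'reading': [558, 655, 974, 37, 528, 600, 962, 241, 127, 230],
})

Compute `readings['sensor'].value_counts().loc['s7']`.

value_counts of sensor:
sensor
s7    4
s6    3
s2    3
Name: count, dtype: int64
Hence 4.

4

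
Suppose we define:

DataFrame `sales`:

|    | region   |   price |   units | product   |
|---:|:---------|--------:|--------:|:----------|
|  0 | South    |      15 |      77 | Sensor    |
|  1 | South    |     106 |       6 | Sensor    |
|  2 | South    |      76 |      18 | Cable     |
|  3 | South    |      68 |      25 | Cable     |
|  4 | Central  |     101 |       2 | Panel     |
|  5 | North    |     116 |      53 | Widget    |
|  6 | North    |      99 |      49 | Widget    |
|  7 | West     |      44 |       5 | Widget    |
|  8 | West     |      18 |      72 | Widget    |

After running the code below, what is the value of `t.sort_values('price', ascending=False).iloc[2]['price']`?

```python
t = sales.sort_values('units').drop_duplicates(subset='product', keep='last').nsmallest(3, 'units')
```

18

sort by units:
    region  price  units product
4  Central    101      2   Panel
7     West     44      5  Widget
1    South    106      6  Sensor
2    South     76     18   Cable
3    South     68     25   Cable
6    North     99     49  Widget
5    North    116     53  Widget
8     West     18     72  Widget
0    South     15     77  Sensor
drop duplicate product (keep=last):
    region  price  units product
4  Central    101      2   Panel
3    South     68     25   Cable
8     West     18     72  Widget
0    South     15     77  Sensor
take 3 rows with smallest units:
    region  price  units product
4  Central    101      2   Panel
3    South     68     25   Cable
8     West     18     72  Widget
sort by price descending:
    region  price  units product
4  Central    101      2   Panel
3    South     68     25   Cable
8     West     18     72  Widget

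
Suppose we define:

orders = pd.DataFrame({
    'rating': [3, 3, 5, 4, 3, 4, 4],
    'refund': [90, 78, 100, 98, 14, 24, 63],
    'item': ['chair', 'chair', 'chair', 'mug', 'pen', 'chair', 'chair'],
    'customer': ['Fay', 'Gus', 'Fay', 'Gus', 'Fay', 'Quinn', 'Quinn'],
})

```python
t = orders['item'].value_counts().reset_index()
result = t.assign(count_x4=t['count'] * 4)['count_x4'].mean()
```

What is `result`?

value_counts of item:
item
chair    5
mug      1
pen      1
Name: count, dtype: int64
reset_index():
    item  count
0  chair      5
1    mug      1
2    pen      1
add column count_x4 = t['count'] * 4:
    item  count  count_x4
0  chair      5        20
1    mug      1         4
2    pen      1         4

9.33333333333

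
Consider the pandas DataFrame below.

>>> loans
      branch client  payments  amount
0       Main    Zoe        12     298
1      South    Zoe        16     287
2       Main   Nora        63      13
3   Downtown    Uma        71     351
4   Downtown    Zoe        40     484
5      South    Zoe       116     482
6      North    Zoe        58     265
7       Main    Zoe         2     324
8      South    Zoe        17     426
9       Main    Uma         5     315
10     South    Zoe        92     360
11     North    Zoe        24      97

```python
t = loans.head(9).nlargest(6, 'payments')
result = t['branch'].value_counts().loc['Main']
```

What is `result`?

take first 9 rows:
     branch client  payments  amount
0      Main    Zoe        12     298
1     South    Zoe        16     287
2      Main   Nora        63      13
3  Downtown    Uma        71     351
4  Downtown    Zoe        40     484
5     South    Zoe       116     482
6     North    Zoe        58     265
7      Main    Zoe         2     324
8     South    Zoe        17     426
take 6 rows with largest payments:
     branch client  payments  amount
5     South    Zoe       116     482
3  Downtown    Uma        71     351
2      Main   Nora        63      13
6     North    Zoe        58     265
4  Downtown    Zoe        40     484
8     South    Zoe        17     426
value_counts of branch:
branch
South       2
Downtown    2
Main        1
North       1
Name: count, dtype: int64
The value at index 'Main' is 1.

1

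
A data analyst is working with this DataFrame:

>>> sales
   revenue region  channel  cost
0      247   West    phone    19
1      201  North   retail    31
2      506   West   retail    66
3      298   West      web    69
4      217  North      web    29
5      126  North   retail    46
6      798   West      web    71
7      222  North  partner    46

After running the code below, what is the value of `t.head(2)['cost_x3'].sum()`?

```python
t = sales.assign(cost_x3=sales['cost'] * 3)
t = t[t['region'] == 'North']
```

180

add column cost_x3 = sales['cost'] * 3:
   revenue region  channel  cost  cost_x3
0      247   West    phone    19       57
1      201  North   retail    31       93
2      506   West   retail    66      198
3      298   West      web    69      207
4      217  North      web    29       87
5      126  North   retail    46      138
6      798   West      web    71      213
7      222  North  partner    46      138
filter rows where region == 'North':
   revenue region  channel  cost  cost_x3
1      201  North   retail    31       93
4      217  North      web    29       87
5      126  North   retail    46      138
7      222  North  partner    46      138
take first 2 rows:
   revenue region channel  cost  cost_x3
1      201  North  retail    31       93
4      217  North     web    29       87
So sum() = 180.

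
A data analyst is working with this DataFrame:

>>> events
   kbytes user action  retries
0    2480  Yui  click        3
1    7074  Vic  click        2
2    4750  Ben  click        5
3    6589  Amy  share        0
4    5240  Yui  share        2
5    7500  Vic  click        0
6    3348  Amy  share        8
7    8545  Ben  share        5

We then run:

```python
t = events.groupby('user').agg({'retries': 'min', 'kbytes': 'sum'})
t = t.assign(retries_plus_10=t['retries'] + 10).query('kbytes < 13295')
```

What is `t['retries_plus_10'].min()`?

10

group by user: min(retries), sum(kbytes):
      retries  kbytes
user                 
Amy         0    9937
Ben         5   13295
Vic         0   14574
Yui         2    7720
add column retries_plus_10 = t['retries'] + 10:
      retries  kbytes  retries_plus_10
user                                  
Amy         0    9937               10
Ben         5   13295               15
Vic         0   14574               10
Yui         2    7720               12
filter rows where kbytes < 13295:
      retries  kbytes  retries_plus_10
user                                  
Amy         0    9937               10
Yui         2    7720               12
Finally, min of column 'retries_plus_10' = 10.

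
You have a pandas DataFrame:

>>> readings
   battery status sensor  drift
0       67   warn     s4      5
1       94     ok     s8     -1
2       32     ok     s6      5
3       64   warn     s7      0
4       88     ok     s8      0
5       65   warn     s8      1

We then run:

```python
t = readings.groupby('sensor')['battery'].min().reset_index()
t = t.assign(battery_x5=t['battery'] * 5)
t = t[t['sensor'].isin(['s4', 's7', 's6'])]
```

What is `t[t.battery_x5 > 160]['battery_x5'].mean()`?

327.5

group by sensor, min of battery:
sensor
s4    67
s6    32
s7    64
s8    65
Name: battery, dtype: int64
reset_index():
  sensor  battery
0     s4       67
1     s6       32
2     s7       64
3     s8       65
add column battery_x5 = t['battery'] * 5:
  sensor  battery  battery_x5
0     s4       67         335
1     s6       32         160
2     s7       64         320
3     s8       65         325
filter rows where sensor in ['s4', 's7', 's6']:
  sensor  battery  battery_x5
0     s4       67         335
1     s6       32         160
2     s7       64         320
filter rows where battery_x5 > 160:
  sensor  battery  battery_x5
0     s4       67         335
2     s7       64         320
Finally, mean of column 'battery_x5' = 327.5.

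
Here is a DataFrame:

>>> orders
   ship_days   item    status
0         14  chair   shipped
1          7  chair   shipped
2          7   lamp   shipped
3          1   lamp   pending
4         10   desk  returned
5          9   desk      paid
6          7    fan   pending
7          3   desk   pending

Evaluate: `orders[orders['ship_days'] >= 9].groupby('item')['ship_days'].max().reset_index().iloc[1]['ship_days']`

filter rows where ship_days >= 9:
   ship_days   item    status
0         14  chair   shipped
4         10   desk  returned
5          9   desk      paid
group by item, max of ship_days:
item
chair    14
desk     10
Name: ship_days, dtype: int64
reset_index():
    item  ship_days
0  chair         14
1   desk         10
Finally, value at position 1, column 'ship_days' = 10.

10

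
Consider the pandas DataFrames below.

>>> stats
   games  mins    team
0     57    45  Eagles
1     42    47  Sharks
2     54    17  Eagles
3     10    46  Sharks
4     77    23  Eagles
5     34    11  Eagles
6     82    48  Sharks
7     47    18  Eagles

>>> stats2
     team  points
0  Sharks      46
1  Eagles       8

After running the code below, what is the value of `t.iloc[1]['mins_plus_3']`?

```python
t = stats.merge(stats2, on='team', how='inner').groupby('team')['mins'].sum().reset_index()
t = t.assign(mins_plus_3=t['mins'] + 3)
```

merge on 'team' (how='inner') → 8 rows:
   games  mins    team  points
0     57    45  Eagles       8
1     42    47  Sharks      46
2     54    17  Eagles       8
3     10    46  Sharks      46
4     77    23  Eagles       8
5     34    11  Eagles       8
6     82    48  Sharks      46
7     47    18  Eagles       8
group by team, sum of mins:
team
Eagles    114
Sharks    141
Name: mins, dtype: int64
reset_index():
     team  mins
0  Eagles   114
1  Sharks   141
add column mins_plus_3 = t['mins'] + 3:
     team  mins  mins_plus_3
0  Eagles   114          117
1  Sharks   141          144

144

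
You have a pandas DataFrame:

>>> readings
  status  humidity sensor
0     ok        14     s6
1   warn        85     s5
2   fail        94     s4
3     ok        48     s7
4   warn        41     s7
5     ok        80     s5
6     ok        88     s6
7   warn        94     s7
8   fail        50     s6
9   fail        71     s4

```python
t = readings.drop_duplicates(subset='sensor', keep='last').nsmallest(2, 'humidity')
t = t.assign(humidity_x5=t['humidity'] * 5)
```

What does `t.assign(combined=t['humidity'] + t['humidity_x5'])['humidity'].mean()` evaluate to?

60.5

drop duplicate sensor (keep=last):
  status  humidity sensor
5     ok        80     s5
7   warn        94     s7
8   fail        50     s6
9   fail        71     s4
take 2 rows with smallest humidity:
  status  humidity sensor
8   fail        50     s6
9   fail        71     s4
add column humidity_x5 = t['humidity'] * 5:
  status  humidity sensor  humidity_x5
8   fail        50     s6          250
9   fail        71     s4          355
add column combined = t['humidity'] + t['humidity_x5']:
  status  humidity sensor  humidity_x5  combined
8   fail        50     s6          250       300
9   fail        71     s4          355       426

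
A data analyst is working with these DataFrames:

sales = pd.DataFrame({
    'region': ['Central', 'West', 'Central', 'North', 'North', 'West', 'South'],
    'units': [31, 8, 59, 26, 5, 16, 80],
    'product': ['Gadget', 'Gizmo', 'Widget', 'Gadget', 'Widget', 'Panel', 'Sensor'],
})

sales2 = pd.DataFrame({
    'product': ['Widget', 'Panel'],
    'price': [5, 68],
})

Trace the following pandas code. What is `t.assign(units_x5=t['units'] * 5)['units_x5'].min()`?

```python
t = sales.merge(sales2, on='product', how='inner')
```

25

merge on 'product' (how='inner') → 3 rows:
    region  units product  price
0  Central     59  Widget      5
1    North      5  Widget      5
2     West     16   Panel     68
add column units_x5 = t['units'] * 5:
    region  units product  price  units_x5
0  Central     59  Widget      5       295
1    North      5  Widget      5        25
2     West     16   Panel     68        80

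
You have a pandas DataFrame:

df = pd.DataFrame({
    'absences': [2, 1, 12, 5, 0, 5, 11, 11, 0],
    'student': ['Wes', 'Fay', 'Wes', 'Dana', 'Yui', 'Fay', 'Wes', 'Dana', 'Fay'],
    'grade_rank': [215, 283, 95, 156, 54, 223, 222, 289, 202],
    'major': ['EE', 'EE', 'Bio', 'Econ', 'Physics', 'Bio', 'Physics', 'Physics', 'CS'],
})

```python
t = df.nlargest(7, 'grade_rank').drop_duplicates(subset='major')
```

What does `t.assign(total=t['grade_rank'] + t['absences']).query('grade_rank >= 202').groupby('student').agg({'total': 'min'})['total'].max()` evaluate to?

300

take 7 rows with largest grade_rank:
   absences student  grade_rank    major
7        11    Dana         289  Physics
1         1     Fay         283       EE
5         5     Fay         223      Bio
6        11     Wes         222  Physics
0         2     Wes         215       EE
8         0     Fay         202       CS
3         5    Dana         156     Econ
drop duplicate major (keep=first):
   absences student  grade_rank    major
7        11    Dana         289  Physics
1         1     Fay         283       EE
5         5     Fay         223      Bio
8         0     Fay         202       CS
3         5    Dana         156     Econ
add column total = t['grade_rank'] + t['absences']:
   absences student  grade_rank    major  total
7        11    Dana         289  Physics    300
1         1     Fay         283       EE    284
5         5     Fay         223      Bio    228
8         0     Fay         202       CS    202
3         5    Dana         156     Econ    161
filter rows where grade_rank >= 202:
   absences student  grade_rank    major  total
7        11    Dana         289  Physics    300
1         1     Fay         283       EE    284
5         5     Fay         223      Bio    228
8         0     Fay         202       CS    202
group by student, min of total:
         total
student       
Dana       300
Fay        202
The max of column 'total' is 300.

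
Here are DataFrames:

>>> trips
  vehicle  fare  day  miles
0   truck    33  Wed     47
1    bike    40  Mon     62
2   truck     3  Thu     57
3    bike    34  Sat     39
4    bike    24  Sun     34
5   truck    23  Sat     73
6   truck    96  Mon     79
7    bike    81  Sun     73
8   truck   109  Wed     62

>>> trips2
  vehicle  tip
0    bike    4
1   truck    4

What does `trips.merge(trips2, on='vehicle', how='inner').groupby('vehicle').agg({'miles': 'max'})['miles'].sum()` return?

merge on 'vehicle' (how='inner') → 9 rows:
  vehicle  fare  day  miles  tip
0   truck    33  Wed     47    4
1    bike    40  Mon     62    4
2   truck     3  Thu     57    4
3    bike    34  Sat     39    4
4    bike    24  Sun     34    4
5   truck    23  Sat     73    4
6   truck    96  Mon     79    4
7    bike    81  Sun     73    4
8   truck   109  Wed     62    4
group by vehicle, max of miles:
         miles
vehicle       
bike        73
truck       79
The sum of column 'miles' is 152.

152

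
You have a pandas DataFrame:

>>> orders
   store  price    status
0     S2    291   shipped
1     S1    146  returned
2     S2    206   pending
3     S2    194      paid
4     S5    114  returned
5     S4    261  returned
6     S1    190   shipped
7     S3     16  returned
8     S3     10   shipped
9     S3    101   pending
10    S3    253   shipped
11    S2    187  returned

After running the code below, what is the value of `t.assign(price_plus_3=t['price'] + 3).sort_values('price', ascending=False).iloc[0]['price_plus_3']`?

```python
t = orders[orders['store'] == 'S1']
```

filter rows where store == 'S1':
  store  price    status
1    S1    146  returned
6    S1    190   shipped
add column price_plus_3 = t['price'] + 3:
  store  price    status  price_plus_3
1    S1    146  returned           149
6    S1    190   shipped           193
sort by price descending:
  store  price    status  price_plus_3
6    S1    190   shipped           193
1    S1    146  returned           149
Hence 193.

193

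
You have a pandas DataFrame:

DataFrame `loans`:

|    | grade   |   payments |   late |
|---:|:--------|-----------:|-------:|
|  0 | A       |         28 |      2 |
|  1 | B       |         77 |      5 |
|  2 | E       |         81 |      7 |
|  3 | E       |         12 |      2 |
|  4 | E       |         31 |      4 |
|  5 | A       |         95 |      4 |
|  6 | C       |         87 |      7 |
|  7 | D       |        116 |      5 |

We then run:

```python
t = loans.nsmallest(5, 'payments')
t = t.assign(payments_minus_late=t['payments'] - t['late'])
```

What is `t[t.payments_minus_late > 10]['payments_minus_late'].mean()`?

49.75

take 5 rows with smallest payments:
  grade  payments  late
3     E        12     2
0     A        28     2
4     E        31     4
1     B        77     5
2     E        81     7
add column payments_minus_late = t['payments'] - t['late']:
  grade  payments  late  payments_minus_late
3     E        12     2                   10
0     A        28     2                   26
4     E        31     4                   27
1     B        77     5                   72
2     E        81     7                   74
filter rows where payments_minus_late > 10:
  grade  payments  late  payments_minus_late
0     A        28     2                   26
4     E        31     4                   27
1     B        77     5                   72
2     E        81     7                   74
Then the mean of column 'payments_minus_late': 49.75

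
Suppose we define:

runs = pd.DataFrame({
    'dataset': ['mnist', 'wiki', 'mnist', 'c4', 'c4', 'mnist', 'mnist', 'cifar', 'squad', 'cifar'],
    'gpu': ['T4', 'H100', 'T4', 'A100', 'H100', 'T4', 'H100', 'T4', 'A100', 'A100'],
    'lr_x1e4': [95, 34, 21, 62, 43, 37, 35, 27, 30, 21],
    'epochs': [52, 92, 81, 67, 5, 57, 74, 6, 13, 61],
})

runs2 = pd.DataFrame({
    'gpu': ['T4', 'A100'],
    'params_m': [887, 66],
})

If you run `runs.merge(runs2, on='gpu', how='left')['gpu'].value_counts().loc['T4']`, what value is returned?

merge on 'gpu' (how='left') → 10 rows:
  dataset   gpu  lr_x1e4  epochs  params_m
0   mnist    T4       95      52     887.0
1    wiki  H100       34      92       NaN
2   mnist    T4       21      81     887.0
3      c4  A100       62      67      66.0
4      c4  H100       43       5       NaN
5   mnist    T4       37      57     887.0
6   mnist  H100       35      74       NaN
7   cifar    T4       27       6     887.0
8   squad  A100       30      13      66.0
9   cifar  A100       21      61      66.0
value_counts of gpu:
gpu
T4      4
H100    3
A100    3
Name: count, dtype: int64
So loc['T4'] = 4.

4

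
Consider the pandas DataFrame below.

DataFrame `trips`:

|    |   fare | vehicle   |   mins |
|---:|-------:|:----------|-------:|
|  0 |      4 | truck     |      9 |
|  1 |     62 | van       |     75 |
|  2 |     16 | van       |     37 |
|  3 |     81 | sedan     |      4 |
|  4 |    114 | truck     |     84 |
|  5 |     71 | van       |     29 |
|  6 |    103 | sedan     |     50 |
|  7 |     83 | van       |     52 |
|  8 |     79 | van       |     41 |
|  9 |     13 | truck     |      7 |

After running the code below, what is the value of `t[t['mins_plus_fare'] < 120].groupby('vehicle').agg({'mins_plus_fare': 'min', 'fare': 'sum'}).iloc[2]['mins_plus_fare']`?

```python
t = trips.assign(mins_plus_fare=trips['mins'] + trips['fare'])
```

53

add column mins_plus_fare = trips['mins'] + trips['fare']:
   fare vehicle  mins  mins_plus_fare
0     4   truck     9              13
1    62     van    75             137
2    16     van    37              53
3    81   sedan     4              85
4   114   truck    84             198
5    71     van    29             100
6   103   sedan    50             153
7    83     van    52             135
8    79     van    41             120
9    13   truck     7              20
filter rows where mins_plus_fare < 120:
   fare vehicle  mins  mins_plus_fare
0     4   truck     9              13
2    16     van    37              53
3    81   sedan     4              85
5    71     van    29             100
9    13   truck     7              20
group by vehicle: min(mins_plus_fare), sum(fare):
         mins_plus_fare  fare
vehicle                      
sedan                85    81
truck                13    17
van                  53    87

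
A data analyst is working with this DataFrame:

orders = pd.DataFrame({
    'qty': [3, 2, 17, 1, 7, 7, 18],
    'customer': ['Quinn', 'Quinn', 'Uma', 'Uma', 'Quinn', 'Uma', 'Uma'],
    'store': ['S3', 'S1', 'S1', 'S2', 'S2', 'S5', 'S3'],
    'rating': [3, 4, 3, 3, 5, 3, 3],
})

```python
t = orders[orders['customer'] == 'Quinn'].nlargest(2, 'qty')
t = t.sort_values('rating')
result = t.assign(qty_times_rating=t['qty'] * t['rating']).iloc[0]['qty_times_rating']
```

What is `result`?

9

filter rows where customer == 'Quinn':
   qty customer store  rating
0    3    Quinn    S3       3
1    2    Quinn    S1       4
4    7    Quinn    S2       5
take 2 rows with largest qty:
   qty customer store  rating
4    7    Quinn    S2       5
0    3    Quinn    S3       3
sort by rating:
   qty customer store  rating
0    3    Quinn    S3       3
4    7    Quinn    S2       5
add column qty_times_rating = t['qty'] * t['rating']:
   qty customer store  rating  qty_times_rating
0    3    Quinn    S3       3                 9
4    7    Quinn    S2       5                35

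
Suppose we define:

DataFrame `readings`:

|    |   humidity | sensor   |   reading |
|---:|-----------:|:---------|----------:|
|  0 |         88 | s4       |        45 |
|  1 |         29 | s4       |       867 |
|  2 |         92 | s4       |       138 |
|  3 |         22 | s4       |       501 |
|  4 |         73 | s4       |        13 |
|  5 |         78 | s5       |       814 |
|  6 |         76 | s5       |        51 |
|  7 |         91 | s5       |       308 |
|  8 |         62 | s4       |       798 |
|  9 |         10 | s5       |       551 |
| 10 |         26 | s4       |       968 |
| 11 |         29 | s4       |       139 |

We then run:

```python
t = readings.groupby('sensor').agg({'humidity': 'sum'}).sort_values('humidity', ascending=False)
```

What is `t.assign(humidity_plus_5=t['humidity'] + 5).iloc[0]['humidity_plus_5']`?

group by sensor, sum of humidity:
        humidity
sensor          
s4           421
s5           255
sort by humidity descending:
        humidity
sensor          
s4           421
s5           255
add column humidity_plus_5 = t['humidity'] + 5:
        humidity  humidity_plus_5
sensor                           
s4           421              426
s5           255              260
Taking the value at position 0, column 'humidity_plus_5' gives 426.

426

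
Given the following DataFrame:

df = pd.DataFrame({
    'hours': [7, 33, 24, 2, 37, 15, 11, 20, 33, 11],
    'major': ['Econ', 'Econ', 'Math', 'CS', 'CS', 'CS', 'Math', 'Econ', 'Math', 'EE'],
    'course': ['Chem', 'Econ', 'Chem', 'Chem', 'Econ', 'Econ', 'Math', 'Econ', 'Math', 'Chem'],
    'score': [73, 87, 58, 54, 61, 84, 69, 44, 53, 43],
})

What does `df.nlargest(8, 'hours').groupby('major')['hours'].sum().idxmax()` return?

Math

take 8 rows with largest hours:
   hours major course  score
4     37    CS   Econ     61
1     33  Econ   Econ     87
8     33  Math   Math     53
2     24  Math   Chem     58
7     20  Econ   Econ     44
5     15    CS   Econ     84
6     11  Math   Math     69
9     11    EE   Chem     43
group by major, sum of hours:
major
CS      52
EE      11
Econ    53
Math    68
Name: hours, dtype: int64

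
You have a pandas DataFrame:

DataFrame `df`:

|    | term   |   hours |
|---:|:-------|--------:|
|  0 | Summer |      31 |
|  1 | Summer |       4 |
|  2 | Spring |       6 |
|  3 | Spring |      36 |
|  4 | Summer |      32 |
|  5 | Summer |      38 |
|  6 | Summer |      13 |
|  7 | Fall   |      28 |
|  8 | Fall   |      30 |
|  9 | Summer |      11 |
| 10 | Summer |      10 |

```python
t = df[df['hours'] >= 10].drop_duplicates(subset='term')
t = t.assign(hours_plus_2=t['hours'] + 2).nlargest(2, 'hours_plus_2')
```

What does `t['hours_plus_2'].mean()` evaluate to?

35.5

filter rows where hours >= 10:
      term  hours
0   Summer     31
3   Spring     36
4   Summer     32
5   Summer     38
6   Summer     13
7     Fall     28
8     Fall     30
9   Summer     11
10  Summer     10
drop duplicate term (keep=first):
     term  hours
0  Summer     31
3  Spring     36
7    Fall     28
add column hours_plus_2 = t['hours'] + 2:
     term  hours  hours_plus_2
0  Summer     31            33
3  Spring     36            38
7    Fall     28            30
take 2 rows with largest hours_plus_2:
     term  hours  hours_plus_2
3  Spring     36            38
0  Summer     31            33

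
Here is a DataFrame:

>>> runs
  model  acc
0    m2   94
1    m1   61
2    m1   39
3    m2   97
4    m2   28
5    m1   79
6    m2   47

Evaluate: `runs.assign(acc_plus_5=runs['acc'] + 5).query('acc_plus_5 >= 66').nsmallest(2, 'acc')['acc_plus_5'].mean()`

add column acc_plus_5 = runs['acc'] + 5:
  model  acc  acc_plus_5
0    m2   94          99
1    m1   61          66
2    m1   39          44
3    m2   97         102
4    m2   28          33
5    m1   79          84
6    m2   47          52
filter rows where acc_plus_5 >= 66:
  model  acc  acc_plus_5
0    m2   94          99
1    m1   61          66
3    m2   97         102
5    m1   79          84
take 2 rows with smallest acc:
  model  acc  acc_plus_5
1    m1   61          66
5    m1   79          84
mean of column 'acc_plus_5' → 75.0

75.0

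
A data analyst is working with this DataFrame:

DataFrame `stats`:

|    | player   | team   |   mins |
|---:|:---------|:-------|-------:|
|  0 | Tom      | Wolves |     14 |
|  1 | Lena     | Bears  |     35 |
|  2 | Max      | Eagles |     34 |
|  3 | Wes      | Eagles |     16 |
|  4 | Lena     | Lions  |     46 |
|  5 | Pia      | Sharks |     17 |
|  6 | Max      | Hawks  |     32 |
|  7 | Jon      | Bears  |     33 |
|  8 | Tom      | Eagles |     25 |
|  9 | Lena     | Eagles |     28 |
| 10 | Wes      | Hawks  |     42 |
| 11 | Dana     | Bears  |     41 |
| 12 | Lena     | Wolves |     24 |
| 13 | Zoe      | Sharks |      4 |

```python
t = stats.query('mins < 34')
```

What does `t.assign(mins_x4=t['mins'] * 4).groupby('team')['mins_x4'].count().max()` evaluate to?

3

filter rows where mins < 34:
   player    team  mins
0     Tom  Wolves    14
3     Wes  Eagles    16
5     Pia  Sharks    17
6     Max   Hawks    32
7     Jon   Bears    33
8     Tom  Eagles    25
9    Lena  Eagles    28
12   Lena  Wolves    24
13    Zoe  Sharks     4
add column mins_x4 = t['mins'] * 4:
   player    team  mins  mins_x4
0     Tom  Wolves    14       56
3     Wes  Eagles    16       64
5     Pia  Sharks    17       68
6     Max   Hawks    32      128
7     Jon   Bears    33      132
8     Tom  Eagles    25      100
9    Lena  Eagles    28      112
12   Lena  Wolves    24       96
13    Zoe  Sharks     4       16
group by team, count of mins_x4:
team
Bears     1
Eagles    3
Hawks     1
Sharks    2
Wolves    2
Name: mins_x4, dtype: int64
Then the max of the resulting series: 3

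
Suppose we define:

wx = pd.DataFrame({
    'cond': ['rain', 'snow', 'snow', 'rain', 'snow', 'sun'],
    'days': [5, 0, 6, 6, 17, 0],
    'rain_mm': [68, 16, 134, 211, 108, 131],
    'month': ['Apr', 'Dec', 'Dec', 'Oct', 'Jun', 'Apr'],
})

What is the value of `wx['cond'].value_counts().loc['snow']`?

value_counts of cond:
cond
snow    3
rain    2
sun     1
Name: count, dtype: int64

3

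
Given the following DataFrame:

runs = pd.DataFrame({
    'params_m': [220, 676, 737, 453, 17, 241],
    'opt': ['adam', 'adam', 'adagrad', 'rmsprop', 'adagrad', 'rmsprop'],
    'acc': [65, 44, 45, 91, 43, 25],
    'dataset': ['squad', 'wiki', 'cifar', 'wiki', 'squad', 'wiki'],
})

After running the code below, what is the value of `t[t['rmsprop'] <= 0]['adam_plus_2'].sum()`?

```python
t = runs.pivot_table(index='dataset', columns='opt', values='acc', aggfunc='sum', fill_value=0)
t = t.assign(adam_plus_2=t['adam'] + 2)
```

pivot: rows=dataset, cols=opt, sum(acc):
opt      adagrad  adam  rmsprop
dataset                        
cifar         45     0        0
squad         43    65        0
wiki           0    44      116
add column adam_plus_2 = t['adam'] + 2:
opt      adagrad  adam  rmsprop  adam_plus_2
dataset                                     
cifar         45     0        0            2
squad         43    65        0           67
wiki           0    44      116           46
filter rows where rmsprop <= 0:
opt      adagrad  adam  rmsprop  adam_plus_2
dataset                                     
cifar         45     0        0            2
squad         43    65        0           67
Hence 69.

69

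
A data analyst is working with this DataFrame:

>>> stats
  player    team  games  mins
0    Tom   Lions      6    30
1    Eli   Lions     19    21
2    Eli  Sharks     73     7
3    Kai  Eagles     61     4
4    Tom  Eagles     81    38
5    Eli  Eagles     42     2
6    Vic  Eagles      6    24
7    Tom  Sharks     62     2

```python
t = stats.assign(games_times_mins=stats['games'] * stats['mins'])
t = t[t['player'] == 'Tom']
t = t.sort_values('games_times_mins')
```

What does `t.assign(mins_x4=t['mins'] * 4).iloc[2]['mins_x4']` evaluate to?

152

add column games_times_mins = stats['games'] * stats['mins']:
  player    team  games  mins  games_times_mins
0    Tom   Lions      6    30               180
1    Eli   Lions     19    21               399
2    Eli  Sharks     73     7               511
3    Kai  Eagles     61     4               244
4    Tom  Eagles     81    38              3078
5    Eli  Eagles     42     2                84
6    Vic  Eagles      6    24               144
7    Tom  Sharks     62     2               124
filter rows where player == 'Tom':
  player    team  games  mins  games_times_mins
0    Tom   Lions      6    30               180
4    Tom  Eagles     81    38              3078
7    Tom  Sharks     62     2               124
sort by games_times_mins:
  player    team  games  mins  games_times_mins
7    Tom  Sharks     62     2               124
0    Tom   Lions      6    30               180
4    Tom  Eagles     81    38              3078
add column mins_x4 = t['mins'] * 4:
  player    team  games  mins  games_times_mins  mins_x4
7    Tom  Sharks     62     2               124        8
0    Tom   Lions      6    30               180      120
4    Tom  Eagles     81    38              3078      152
Reading off the value at position 2, column 'mins_x4', we get 152.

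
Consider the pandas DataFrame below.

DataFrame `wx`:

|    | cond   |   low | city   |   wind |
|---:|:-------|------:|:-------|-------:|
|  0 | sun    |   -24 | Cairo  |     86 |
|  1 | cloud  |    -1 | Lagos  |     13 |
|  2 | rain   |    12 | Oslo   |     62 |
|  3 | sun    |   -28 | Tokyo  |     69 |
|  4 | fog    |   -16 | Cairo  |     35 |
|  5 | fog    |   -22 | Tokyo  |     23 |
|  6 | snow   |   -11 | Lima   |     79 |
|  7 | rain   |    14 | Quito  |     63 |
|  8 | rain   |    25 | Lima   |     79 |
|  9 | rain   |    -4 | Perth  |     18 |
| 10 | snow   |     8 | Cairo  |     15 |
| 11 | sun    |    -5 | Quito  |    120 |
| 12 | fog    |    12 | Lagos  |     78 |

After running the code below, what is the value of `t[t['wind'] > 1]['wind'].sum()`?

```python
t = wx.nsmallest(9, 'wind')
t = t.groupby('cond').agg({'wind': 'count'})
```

6

take 9 rows with smallest wind:
     cond  low   city  wind
1   cloud   -1  Lagos    13
10   snow    8  Cairo    15
9    rain   -4  Perth    18
5     fog  -22  Tokyo    23
4     fog  -16  Cairo    35
2    rain   12   Oslo    62
7    rain   14  Quito    63
3     sun  -28  Tokyo    69
12    fog   12  Lagos    78
group by cond, count of wind:
       wind
cond       
cloud     1
fog       3
rain      3
snow      1
sun       1
filter rows where wind > 1:
      wind
cond      
fog      3
rain     3
Hence 6.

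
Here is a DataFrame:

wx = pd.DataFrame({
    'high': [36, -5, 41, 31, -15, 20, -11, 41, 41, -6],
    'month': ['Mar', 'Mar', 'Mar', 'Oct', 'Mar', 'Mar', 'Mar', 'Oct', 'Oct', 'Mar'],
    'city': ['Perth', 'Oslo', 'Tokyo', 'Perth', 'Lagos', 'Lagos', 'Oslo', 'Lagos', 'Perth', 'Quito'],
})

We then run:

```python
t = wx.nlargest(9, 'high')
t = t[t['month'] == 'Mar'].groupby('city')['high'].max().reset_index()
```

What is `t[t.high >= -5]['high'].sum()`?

take 9 rows with largest high:
   high month   city
2    41   Mar  Tokyo
7    41   Oct  Lagos
8    41   Oct  Perth
0    36   Mar  Perth
3    31   Oct  Perth
5    20   Mar  Lagos
1    -5   Mar   Oslo
9    -6   Mar  Quito
6   -11   Mar   Oslo
filter rows where month == 'Mar':
   high month   city
2    41   Mar  Tokyo
0    36   Mar  Perth
5    20   Mar  Lagos
1    -5   Mar   Oslo
9    -6   Mar  Quito
6   -11   Mar   Oslo
group by city, max of high:
city
Lagos    20
Oslo     -5
Perth    36
Quito    -6
Tokyo    41
Name: high, dtype: int64
reset_index():
    city  high
0  Lagos    20
1   Oslo    -5
2  Perth    36
3  Quito    -6
4  Tokyo    41
filter rows where high >= -5:
    city  high
0  Lagos    20
1   Oslo    -5
2  Perth    36
4  Tokyo    41
So sum() = 92.

92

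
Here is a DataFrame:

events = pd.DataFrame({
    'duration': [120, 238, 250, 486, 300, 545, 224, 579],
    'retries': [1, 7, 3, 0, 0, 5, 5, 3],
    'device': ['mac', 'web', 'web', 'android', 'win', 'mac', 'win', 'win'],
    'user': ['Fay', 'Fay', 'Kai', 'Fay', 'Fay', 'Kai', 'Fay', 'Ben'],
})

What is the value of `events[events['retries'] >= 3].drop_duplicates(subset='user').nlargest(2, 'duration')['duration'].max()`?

filter rows where retries >= 3:
   duration  retries device user
1       238        7    web  Fay
2       250        3    web  Kai
5       545        5    mac  Kai
6       224        5    win  Fay
7       579        3    win  Ben
drop duplicate user (keep=first):
   duration  retries device user
1       238        7    web  Fay
2       250        3    web  Kai
7       579        3    win  Ben
take 2 rows with largest duration:
   duration  retries device user
7       579        3    win  Ben
2       250        3    web  Kai

579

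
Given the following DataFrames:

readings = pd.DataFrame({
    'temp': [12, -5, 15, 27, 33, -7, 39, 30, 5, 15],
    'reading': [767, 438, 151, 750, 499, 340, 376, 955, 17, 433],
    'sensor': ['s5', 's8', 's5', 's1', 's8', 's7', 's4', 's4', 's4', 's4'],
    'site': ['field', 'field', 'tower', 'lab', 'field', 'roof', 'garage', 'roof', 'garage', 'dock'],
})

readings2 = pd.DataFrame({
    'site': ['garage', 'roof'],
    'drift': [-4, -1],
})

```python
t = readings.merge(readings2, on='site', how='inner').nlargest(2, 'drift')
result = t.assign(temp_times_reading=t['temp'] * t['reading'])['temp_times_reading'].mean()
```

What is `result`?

13135.0

merge on 'site' (how='inner') → 4 rows:
   temp  reading sensor    site  drift
0    -7      340     s7    roof     -1
1    39      376     s4  garage     -4
2    30      955     s4    roof     -1
3     5       17     s4  garage     -4
take 2 rows with largest drift:
   temp  reading sensor  site  drift
0    -7      340     s7  roof     -1
2    30      955     s4  roof     -1
add column temp_times_reading = t['temp'] * t['reading']:
   temp  reading sensor  site  drift  temp_times_reading
0    -7      340     s7  roof     -1               -2380
2    30      955     s4  roof     -1               28650
Hence 13135.0.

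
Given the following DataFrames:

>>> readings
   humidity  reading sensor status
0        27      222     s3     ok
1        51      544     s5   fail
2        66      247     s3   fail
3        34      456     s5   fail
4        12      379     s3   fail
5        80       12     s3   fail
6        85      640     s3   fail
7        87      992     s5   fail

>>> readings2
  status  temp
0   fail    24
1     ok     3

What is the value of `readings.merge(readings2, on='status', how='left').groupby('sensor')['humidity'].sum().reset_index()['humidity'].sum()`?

merge on 'status' (how='left') → 8 rows:
   humidity  reading sensor status  temp
0        27      222     s3     ok     3
1        51      544     s5   fail    24
2        66      247     s3   fail    24
3        34      456     s5   fail    24
4        12      379     s3   fail    24
5        80       12     s3   fail    24
6        85      640     s3   fail    24
7        87      992     s5   fail    24
group by sensor, sum of humidity:
sensor
s3    270
s5    172
Name: humidity, dtype: int64
reset_index():
  sensor  humidity
0     s3       270
1     s5       172
Reading off the sum of column 'humidity', we get 442.

442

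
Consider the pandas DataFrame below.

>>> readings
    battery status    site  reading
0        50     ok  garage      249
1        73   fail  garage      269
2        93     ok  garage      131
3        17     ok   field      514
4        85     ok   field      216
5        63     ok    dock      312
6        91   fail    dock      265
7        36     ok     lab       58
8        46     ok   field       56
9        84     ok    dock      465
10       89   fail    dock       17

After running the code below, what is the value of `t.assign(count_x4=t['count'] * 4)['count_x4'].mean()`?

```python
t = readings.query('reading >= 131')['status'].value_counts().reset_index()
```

filter rows where reading >= 131:
   battery status    site  reading
0       50     ok  garage      249
1       73   fail  garage      269
2       93     ok  garage      131
3       17     ok   field      514
4       85     ok   field      216
5       63     ok    dock      312
6       91   fail    dock      265
9       84     ok    dock      465
value_counts of status:
status
ok      6
fail    2
Name: count, dtype: int64
reset_index():
  status  count
0     ok      6
1   fail      2
add column count_x4 = t['count'] * 4:
  status  count  count_x4
0     ok      6        24
1   fail      2         8
Then the mean of column 'count_x4': 16.0

16.0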